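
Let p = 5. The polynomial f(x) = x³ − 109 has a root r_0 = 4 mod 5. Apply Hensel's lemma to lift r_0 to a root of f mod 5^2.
r_1 = 19 (mod 25)

Hensel: r_{i+1} = r_i − f(r_i)/f′(r_i) mod 5^{i+2}, where f′(x) = 3x². Iterate:
  r_0 = 4 (mod 5)
  r_1 = 19 (mod 25)
Final: r = 19 with f(r) ≡ 0 mod 5^2.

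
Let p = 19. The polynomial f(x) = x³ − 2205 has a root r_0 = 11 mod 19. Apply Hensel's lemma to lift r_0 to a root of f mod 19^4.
r_3 = 83478 (mod 130321)

Hensel: r_{i+1} = r_i − f(r_i)/f′(r_i) mod 19^{i+2}, where f′(x) = 3x². Iterate:
  r_0 = 11 (mod 19)
  r_1 = 87 (mod 361)
  r_2 = 1170 (mod 6859)
  r_3 = 83478 (mod 130321)
Final: r = 83478 with f(r) ≡ 0 mod 19^4.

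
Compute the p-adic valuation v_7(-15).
v_7(-15) = 0

v_7(n) is the largest exponent k such that 7^k divides n. Factor out: -15 = -7^0 · 15. (Sign doesn't affect v_p.) So v_7(-15) = 0.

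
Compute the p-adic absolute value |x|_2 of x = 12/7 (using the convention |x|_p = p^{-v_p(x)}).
|12/7|_2 = 1/4

Step 1 — compute v_2(x) by factoring powers of 2 out of the numerator and denominator: v_2(12/7) = 2. Step 2 — apply |x|_p = p^{-v_p(x)} = 2^{-2} = 1/4.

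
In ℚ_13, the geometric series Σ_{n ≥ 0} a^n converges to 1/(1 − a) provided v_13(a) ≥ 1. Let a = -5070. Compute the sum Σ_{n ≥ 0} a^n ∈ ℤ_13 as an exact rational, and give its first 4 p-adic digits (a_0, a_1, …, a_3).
Σ a^n = 1/(1 − a) = 1/5071;  first 4 digits = (1, 0, 9, 10)

v_13(a) = 2 ≥ 1, so the series converges in ℤ_13 to 1/(1 − a) = 1/(1 − (-5070)) = 1/5071. Expand this rational in ℤ_13: compute digits iteratively via d_i = x_i mod 13, x_{i+1} = (x_i − d_i)/13. The first 4 digits are (1, 0, 9, 10).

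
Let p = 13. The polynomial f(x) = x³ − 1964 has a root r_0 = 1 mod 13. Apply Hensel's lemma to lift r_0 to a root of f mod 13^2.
r_1 = 92 (mod 169)

Hensel: r_{i+1} = r_i − f(r_i)/f′(r_i) mod 13^{i+2}, where f′(x) = 3x². Iterate:
  r_0 = 1 (mod 13)
  r_1 = 92 (mod 169)
Final: r = 92 with f(r) ≡ 0 mod 13^2.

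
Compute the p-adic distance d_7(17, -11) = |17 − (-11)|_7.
d_7(17, -11) = 1/7

Step 1 — x − y = 17 − (-11) = 28. Step 2 — v_7(28) = 1 (factor: 28 = (7^1 · 4); the sign does not affect v_p). Step 3 — |x − y|_7 = 7^{-1} = 1/7.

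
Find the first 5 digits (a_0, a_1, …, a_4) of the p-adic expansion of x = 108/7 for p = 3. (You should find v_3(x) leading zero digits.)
(a_0, …, a_4) = (0, 0, 0, 1, 2)

v_3(108/7) = 3, so a_0 = ... = a_2 = 0. Factor out: x = 3^3 · u with u = 4/7 a unit in ℤ_3. Expand u iteratively via a_{v+i} = u_i mod 3, u_{i+1} = (u_i − a_{v+i})/3:
  u_0 = 4/7;  a_3 = 1;  u_1 = (u_0 − 1)/3 = -1/7
  u_1 = -1/7;  a_4 = 2;  u_2 = (u_1 − 2)/3 = -5/7
Digits: (0, 0, 0, 1, 2).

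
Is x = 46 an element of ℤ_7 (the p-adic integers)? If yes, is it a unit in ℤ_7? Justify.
x ∈ ℤ_7^× (unit); v_7(x) = 0

ℤ_7 = {x ∈ ℚ_7 : v_7(x) ≥ 0} and ℤ_7^× = {x ∈ ℤ_7 : v_7(x) = 0}. Here v_7(46) = v_7(num) − v_7(den) = 0; compare against these criteria.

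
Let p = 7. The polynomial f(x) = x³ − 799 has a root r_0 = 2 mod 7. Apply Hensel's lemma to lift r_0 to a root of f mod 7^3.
r_2 = 219 (mod 343)

Hensel: r_{i+1} = r_i − f(r_i)/f′(r_i) mod 7^{i+2}, where f′(x) = 3x². Iterate:
  r_0 = 2 (mod 7)
  r_1 = 23 (mod 49)
  r_2 = 219 (mod 343)
Final: r = 219 with f(r) ≡ 0 mod 7^3.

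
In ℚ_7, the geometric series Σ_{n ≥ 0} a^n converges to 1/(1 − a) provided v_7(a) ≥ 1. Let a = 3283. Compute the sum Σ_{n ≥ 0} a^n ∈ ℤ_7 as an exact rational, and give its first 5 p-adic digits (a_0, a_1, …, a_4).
Σ a^n = 1/(1 − a) = -1/3282;  first 5 digits = (1, 0, 4, 2, 3)

v_7(a) = 2 ≥ 1, so the series converges in ℤ_7 to 1/(1 − a) = 1/(1 − 3283) = -1/3282. Expand this rational in ℤ_7: compute digits iteratively via d_i = x_i mod 7, x_{i+1} = (x_i − d_i)/7. The first 5 digits are (1, 0, 4, 2, 3).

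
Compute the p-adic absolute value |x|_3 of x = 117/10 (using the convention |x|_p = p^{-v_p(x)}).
|117/10|_3 = 1/9

Step 1 — compute v_3(x) by factoring powers of 3 out of the numerator and denominator: v_3(117/10) = 2. Step 2 — apply |x|_p = p^{-v_p(x)} = 3^{-2} = 1/9.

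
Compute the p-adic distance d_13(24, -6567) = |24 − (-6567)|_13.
d_13(24, -6567) = 1/2197

Step 1 — x − y = 24 − (-6567) = 6591. Step 2 — v_13(6591) = 3 (factor: 6591 = (13^3 · 3); the sign does not affect v_p). Step 3 — |x − y|_13 = 13^{-3} = 1/2197.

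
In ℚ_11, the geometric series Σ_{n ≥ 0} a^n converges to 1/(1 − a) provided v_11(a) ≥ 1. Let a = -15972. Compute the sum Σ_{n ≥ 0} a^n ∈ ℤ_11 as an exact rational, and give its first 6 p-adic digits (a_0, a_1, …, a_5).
Σ a^n = 1/(1 − a) = 1/15973;  first 6 digits = (1, 0, 0, 10, 9, 10)

v_11(a) = 3 ≥ 1, so the series converges in ℤ_11 to 1/(1 − a) = 1/(1 − (-15972)) = 1/15973. Expand this rational in ℤ_11: compute digits iteratively via d_i = x_i mod 11, x_{i+1} = (x_i − d_i)/11. The first 6 digits are (1, 0, 0, 10, 9, 10).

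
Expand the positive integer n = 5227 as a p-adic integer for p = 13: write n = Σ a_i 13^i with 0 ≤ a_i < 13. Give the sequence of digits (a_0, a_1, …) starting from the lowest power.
(a_0, a_1, …) = (1, 12, 4, 2)

Repeated division by 13 gives the digits low-to-high: 5227 = 1 + 12·13^1 + 4·13^2 + 2·13^3. Digit sequence: (1, 12, 4, 2).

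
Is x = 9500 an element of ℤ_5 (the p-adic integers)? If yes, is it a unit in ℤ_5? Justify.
x ∈ ℤ_5 but not a unit; v_5(x) = 3 > 0

ℤ_5 = {x ∈ ℚ_5 : v_5(x) ≥ 0} and ℤ_5^× = {x ∈ ℤ_5 : v_5(x) = 0}. Here v_5(9500) = v_5(num) − v_5(den) = 3; compare against these criteria.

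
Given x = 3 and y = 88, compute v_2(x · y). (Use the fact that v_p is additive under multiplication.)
v_2(264) = 3

v_p(x) = 0 (factor: 3 = 2^0 · 3); v_p(y) = 3 (factor: 88 = 2^3 · 11). Additivity: v_p(xy) = v_p(x) + v_p(y) = 0 + 3 = 3. (Direct check: xy = 264 = 2^3 · (33).)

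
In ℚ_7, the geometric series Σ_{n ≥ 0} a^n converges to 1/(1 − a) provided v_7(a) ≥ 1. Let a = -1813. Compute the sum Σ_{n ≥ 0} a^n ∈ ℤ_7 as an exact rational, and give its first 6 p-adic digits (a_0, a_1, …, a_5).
Σ a^n = 1/(1 − a) = 1/1814;  first 6 digits = (1, 0, 5, 1, 3, 6)

v_7(a) = 2 ≥ 1, so the series converges in ℤ_7 to 1/(1 − a) = 1/(1 − (-1813)) = 1/1814. Expand this rational in ℤ_7: compute digits iteratively via d_i = x_i mod 7, x_{i+1} = (x_i − d_i)/7. The first 6 digits are (1, 0, 5, 1, 3, 6).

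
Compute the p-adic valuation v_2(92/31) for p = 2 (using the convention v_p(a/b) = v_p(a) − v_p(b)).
v_2(92/31) = 2

Factor powers of 2 from the numerator and denominator of the reduced fraction: 92 = 2^2 · 23 and 31 = 2^0 · 31. Apply v_p(a/b) = v_p(a) − v_p(b): v_2(92/31) = 2 − 0 = 2.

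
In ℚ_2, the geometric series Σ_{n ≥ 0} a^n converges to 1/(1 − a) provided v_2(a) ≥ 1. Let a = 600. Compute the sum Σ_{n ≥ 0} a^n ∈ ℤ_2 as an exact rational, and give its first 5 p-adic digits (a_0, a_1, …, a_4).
Σ a^n = 1/(1 − a) = -1/599;  first 5 digits = (1, 0, 0, 1, 1)

v_2(a) = 3 ≥ 1, so the series converges in ℤ_2 to 1/(1 − a) = 1/(1 − 600) = -1/599. Expand this rational in ℤ_2: compute digits iteratively via d_i = x_i mod 2, x_{i+1} = (x_i − d_i)/2. The first 5 digits are (1, 0, 0, 1, 1).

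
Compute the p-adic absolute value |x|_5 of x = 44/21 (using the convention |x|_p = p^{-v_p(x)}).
|44/21|_5 = 1

Step 1 — compute v_5(x) by factoring powers of 5 out of the numerator and denominator: v_5(44/21) = 0. Step 2 — apply |x|_p = p^{-v_p(x)} = 5^{0} = 1.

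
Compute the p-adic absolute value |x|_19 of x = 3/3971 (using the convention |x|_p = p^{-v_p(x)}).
|3/3971|_19 = 361

Step 1 — compute v_19(x) by factoring powers of 19 out of the numerator and denominator: v_19(3/3971) = -2. Step 2 — apply |x|_p = p^{-v_p(x)} = 19^{2} = 361.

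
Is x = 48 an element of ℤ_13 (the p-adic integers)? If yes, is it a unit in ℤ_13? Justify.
x ∈ ℤ_13^× (unit); v_13(x) = 0

ℤ_13 = {x ∈ ℚ_13 : v_13(x) ≥ 0} and ℤ_13^× = {x ∈ ℤ_13 : v_13(x) = 0}. Here v_13(48) = v_13(num) − v_13(den) = 0; compare against these criteria.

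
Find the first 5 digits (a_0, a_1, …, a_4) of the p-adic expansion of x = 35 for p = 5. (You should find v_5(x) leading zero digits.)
(a_0, …, a_4) = (0, 2, 1, 0, 0)

v_5(35) = 1, so a_0 = ... = a_0 = 0. Factor out: x = 5^1 · u with u = 7 a unit in ℤ_5. Expand u iteratively via a_{v+i} = u_i mod 5, u_{i+1} = (u_i − a_{v+i})/5:
  u_0 = 7;  a_1 = 2;  u_1 = (u_0 − 2)/5 = 1
  u_1 = 1;  a_2 = 1;  u_2 = (u_1 − 1)/5 = 0
  u_2 = 0;  a_3 = 0;  u_3 = (u_2 − 0)/5 = 0
  u_3 = 0;  a_4 = 0;  u_4 = (u_3 − 0)/5 = 0
Digits: (0, 2, 1, 0, 0).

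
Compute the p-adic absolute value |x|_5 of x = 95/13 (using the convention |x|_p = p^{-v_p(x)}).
|95/13|_5 = 1/5

Step 1 — compute v_5(x) by factoring powers of 5 out of the numerator and denominator: v_5(95/13) = 1. Step 2 — apply |x|_p = p^{-v_p(x)} = 5^{-1} = 1/5.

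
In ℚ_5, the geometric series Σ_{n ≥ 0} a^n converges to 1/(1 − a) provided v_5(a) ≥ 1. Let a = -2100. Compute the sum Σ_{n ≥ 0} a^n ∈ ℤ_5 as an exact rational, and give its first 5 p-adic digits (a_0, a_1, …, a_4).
Σ a^n = 1/(1 − a) = 1/2101;  first 5 digits = (1, 0, 1, 3, 2)

v_5(a) = 2 ≥ 1, so the series converges in ℤ_5 to 1/(1 − a) = 1/(1 − (-2100)) = 1/2101. Expand this rational in ℤ_5: compute digits iteratively via d_i = x_i mod 5, x_{i+1} = (x_i − d_i)/5. The first 5 digits are (1, 0, 1, 3, 2).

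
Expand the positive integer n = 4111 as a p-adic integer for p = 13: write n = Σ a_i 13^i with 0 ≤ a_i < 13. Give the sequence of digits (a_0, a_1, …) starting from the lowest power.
(a_0, a_1, …) = (3, 4, 11, 1)

Repeated division by 13 gives the digits low-to-high: 4111 = 3 + 4·13^1 + 11·13^2 + 1·13^3. Digit sequence: (3, 4, 11, 1).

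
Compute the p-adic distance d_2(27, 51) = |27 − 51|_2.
d_2(27, 51) = 1/8

Step 1 — x − y = 27 − 51 = -24. Step 2 — v_2(-24) = 3 (factor: -24 = −(2^3 · 3); the sign does not affect v_p). Step 3 — |x − y|_2 = 2^{-3} = 1/8.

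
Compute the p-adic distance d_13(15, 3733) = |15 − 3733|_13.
d_13(15, 3733) = 1/169

Step 1 — x − y = 15 − 3733 = -3718. Step 2 — v_13(-3718) = 2 (factor: -3718 = −(13^2 · 22); the sign does not affect v_p). Step 3 — |x − y|_13 = 13^{-2} = 1/169.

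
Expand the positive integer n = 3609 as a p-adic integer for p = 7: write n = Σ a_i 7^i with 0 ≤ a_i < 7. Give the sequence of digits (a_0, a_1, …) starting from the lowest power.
(a_0, a_1, …) = (4, 4, 3, 3, 1)

Repeated division by 7 gives the digits low-to-high: 3609 = 4 + 4·7^1 + 3·7^2 + 3·7^3 + 1·7^4. Digit sequence: (4, 4, 3, 3, 1).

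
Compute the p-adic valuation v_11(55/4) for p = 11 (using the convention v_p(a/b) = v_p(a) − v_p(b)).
v_11(55/4) = 1

Factor powers of 11 from the numerator and denominator of the reduced fraction: 55 = 11^1 · 5 and 4 = 11^0 · 4. Apply v_p(a/b) = v_p(a) − v_p(b): v_11(55/4) = 1 − 0 = 1.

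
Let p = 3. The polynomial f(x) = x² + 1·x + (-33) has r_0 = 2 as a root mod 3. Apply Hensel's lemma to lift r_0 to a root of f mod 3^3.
r_2 = 2 (mod 27)

Hensel: r_{i+1} = r_i − f(r_i)·(f′(r_i))^{-1} mod 3^{i+2}, f′(x) = 2x + 1. Iterate:
  r_0 = 2 (mod 3)
  r_1 = 2 (mod 9)
  r_2 = 2 (mod 27)
Final: r = 2 satisfies f(r) ≡ 0 mod 3^3.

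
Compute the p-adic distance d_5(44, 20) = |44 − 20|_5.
d_5(44, 20) = 1

Step 1 — x − y = 44 − 20 = 24. Step 2 — v_5(24) = 0 (factor: 24 = (5^0 · 24); the sign does not affect v_p). Step 3 — |x − y|_5 = 5^{0} = 1.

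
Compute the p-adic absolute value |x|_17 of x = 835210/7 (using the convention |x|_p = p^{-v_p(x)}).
|835210/7|_17 = 1/83521

Step 1 — compute v_17(x) by factoring powers of 17 out of the numerator and denominator: v_17(835210/7) = 4. Step 2 — apply |x|_p = p^{-v_p(x)} = 17^{-4} = 1/83521.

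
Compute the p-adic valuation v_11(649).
v_11(649) = 1

v_11(n) is the largest exponent k such that 11^k divides n. Factor out: 649 = 11^1 · 59. (Sign doesn't affect v_p.) So v_11(649) = 1.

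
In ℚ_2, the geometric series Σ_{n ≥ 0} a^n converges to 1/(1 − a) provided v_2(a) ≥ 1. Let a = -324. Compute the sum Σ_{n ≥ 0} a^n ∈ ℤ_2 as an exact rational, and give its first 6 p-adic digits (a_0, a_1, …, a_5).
Σ a^n = 1/(1 − a) = 1/325;  first 6 digits = (1, 0, 1, 1, 0, 0)

v_2(a) = 2 ≥ 1, so the series converges in ℤ_2 to 1/(1 − a) = 1/(1 − (-324)) = 1/325. Expand this rational in ℤ_2: compute digits iteratively via d_i = x_i mod 2, x_{i+1} = (x_i − d_i)/2. The first 6 digits are (1, 0, 1, 1, 0, 0).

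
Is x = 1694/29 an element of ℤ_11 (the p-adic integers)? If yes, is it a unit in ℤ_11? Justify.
x ∈ ℤ_11 but not a unit; v_11(x) = 2 > 0

ℤ_11 = {x ∈ ℚ_11 : v_11(x) ≥ 0} and ℤ_11^× = {x ∈ ℤ_11 : v_11(x) = 0}. Here v_11(1694/29) = v_11(num) − v_11(den) = 2; compare against these criteria.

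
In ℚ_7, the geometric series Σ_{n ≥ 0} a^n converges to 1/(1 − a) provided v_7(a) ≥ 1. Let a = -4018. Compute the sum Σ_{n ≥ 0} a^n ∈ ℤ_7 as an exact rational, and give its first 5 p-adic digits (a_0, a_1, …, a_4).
Σ a^n = 1/(1 − a) = 1/4019;  first 5 digits = (1, 0, 2, 2, 2)

v_7(a) = 2 ≥ 1, so the series converges in ℤ_7 to 1/(1 − a) = 1/(1 − (-4018)) = 1/4019. Expand this rational in ℤ_7: compute digits iteratively via d_i = x_i mod 7, x_{i+1} = (x_i − d_i)/7. The first 5 digits are (1, 0, 2, 2, 2).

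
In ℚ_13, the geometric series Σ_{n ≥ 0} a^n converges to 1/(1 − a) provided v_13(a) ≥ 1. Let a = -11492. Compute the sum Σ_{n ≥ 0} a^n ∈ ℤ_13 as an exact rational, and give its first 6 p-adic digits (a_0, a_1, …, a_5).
Σ a^n = 1/(1 − a) = 1/11493;  first 6 digits = (1, 0, 10, 7, 8, 4)

v_13(a) = 2 ≥ 1, so the series converges in ℤ_13 to 1/(1 − a) = 1/(1 − (-11492)) = 1/11493. Expand this rational in ℤ_13: compute digits iteratively via d_i = x_i mod 13, x_{i+1} = (x_i − d_i)/13. The first 6 digits are (1, 0, 10, 7, 8, 4).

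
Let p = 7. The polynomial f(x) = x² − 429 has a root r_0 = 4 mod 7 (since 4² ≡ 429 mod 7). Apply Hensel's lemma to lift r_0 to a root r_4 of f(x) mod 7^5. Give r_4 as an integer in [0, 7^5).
r_4 = 4631 (mod 16807)

Hensel's recurrence: r_{i+1} = r_i − f(r_i)·(f′(r_i))^{-1} mod 7^{i+2}, with f′(x) = 2x. Iterate:
  r_0 = 4 (mod 7)
  r_1 = 25 (mod 49)
  r_2 = 172 (mod 343)
  r_3 = 2230 (mod 2401)
  r_4 = 4631 (mod 16807)
Final: r_4 = 4631, and one checks f(r_4) ≡ 0 mod 7^5.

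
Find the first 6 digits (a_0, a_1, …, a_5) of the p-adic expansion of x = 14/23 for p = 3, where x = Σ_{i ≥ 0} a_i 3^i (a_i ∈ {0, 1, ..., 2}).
(a_0, …, a_5) = (1, 0, 1, 2, 0, 0)

v_3(14/23) = 0 (numerator and denominator both coprime to 3), so x ∈ ℤ_3^×. Compute digits iteratively via a_i = x_i mod 3, x_{i+1} = (x_i − a_i)/3, with x_0 = x:
  x_0 = 14/23;  a_0 = 1;  x_1 = (x_0 − 1)/3 = -3/23
  x_1 = -3/23;  a_1 = 0;  x_2 = (x_1 − 0)/3 = -1/23
  x_2 = -1/23;  a_2 = 1;  x_3 = (x_2 − 1)/3 = -8/23
  x_3 = -8/23;  a_3 = 2;  x_4 = (x_3 − 2)/3 = -18/23
  x_4 = -18/23;  a_4 = 0;  x_5 = (x_4 − 0)/3 = -6/23
  x_5 = -6/23;  a_5 = 0;  x_6 = (x_5 − 0)/3 = -2/23
Digits: (1, 0, 1, 2, 0, 0).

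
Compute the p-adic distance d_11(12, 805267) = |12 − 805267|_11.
d_11(12, 805267) = 1/161051

Step 1 — x − y = 12 − 805267 = -805255. Step 2 — v_11(-805255) = 5 (factor: -805255 = −(11^5 · 5); the sign does not affect v_p). Step 3 — |x − y|_11 = 11^{-5} = 1/161051.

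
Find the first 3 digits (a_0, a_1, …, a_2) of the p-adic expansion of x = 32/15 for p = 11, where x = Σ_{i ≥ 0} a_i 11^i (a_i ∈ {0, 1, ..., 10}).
(a_0, …, a_2) = (8, 9, 5)

v_11(32/15) = 0 (numerator and denominator both coprime to 11), so x ∈ ℤ_11^×. Compute digits iteratively via a_i = x_i mod 11, x_{i+1} = (x_i − a_i)/11, with x_0 = x:
  x_0 = 32/15;  a_0 = 8;  x_1 = (x_0 − 8)/11 = -8/15
  x_1 = -8/15;  a_1 = 9;  x_2 = (x_1 − 9)/11 = -13/15
  x_2 = -13/15;  a_2 = 5;  x_3 = (x_2 − 5)/11 = -8/15
Digits: (8, 9, 5).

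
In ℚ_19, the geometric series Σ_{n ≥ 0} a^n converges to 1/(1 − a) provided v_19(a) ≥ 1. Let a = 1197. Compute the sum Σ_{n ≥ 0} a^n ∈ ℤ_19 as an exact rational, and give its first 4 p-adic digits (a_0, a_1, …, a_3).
Σ a^n = 1/(1 − a) = -1/1196;  first 4 digits = (1, 6, 1, 7)

v_19(a) = 1 ≥ 1, so the series converges in ℤ_19 to 1/(1 − a) = 1/(1 − 1197) = -1/1196. Expand this rational in ℤ_19: compute digits iteratively via d_i = x_i mod 19, x_{i+1} = (x_i − d_i)/19. The first 4 digits are (1, 6, 1, 7).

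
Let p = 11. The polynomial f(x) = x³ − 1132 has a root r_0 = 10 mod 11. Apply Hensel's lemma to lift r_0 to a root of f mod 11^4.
r_3 = 13606 (mod 14641)

Hensel: r_{i+1} = r_i − f(r_i)/f′(r_i) mod 11^{i+2}, where f′(x) = 3x². Iterate:
  r_0 = 10 (mod 11)
  r_1 = 54 (mod 121)
  r_2 = 296 (mod 1331)
  r_3 = 13606 (mod 14641)
Final: r = 13606 with f(r) ≡ 0 mod 11^4.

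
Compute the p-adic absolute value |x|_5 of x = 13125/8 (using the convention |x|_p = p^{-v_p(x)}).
|13125/8|_5 = 1/625

Step 1 — compute v_5(x) by factoring powers of 5 out of the numerator and denominator: v_5(13125/8) = 4. Step 2 — apply |x|_p = p^{-v_p(x)} = 5^{-4} = 1/625.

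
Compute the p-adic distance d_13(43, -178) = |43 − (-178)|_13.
d_13(43, -178) = 1/13

Step 1 — x − y = 43 − (-178) = 221. Step 2 — v_13(221) = 1 (factor: 221 = (13^1 · 17); the sign does not affect v_p). Step 3 — |x − y|_13 = 13^{-1} = 1/13.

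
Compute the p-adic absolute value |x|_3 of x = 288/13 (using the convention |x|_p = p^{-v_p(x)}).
|288/13|_3 = 1/9

Step 1 — compute v_3(x) by factoring powers of 3 out of the numerator and denominator: v_3(288/13) = 2. Step 2 — apply |x|_p = p^{-v_p(x)} = 3^{-2} = 1/9.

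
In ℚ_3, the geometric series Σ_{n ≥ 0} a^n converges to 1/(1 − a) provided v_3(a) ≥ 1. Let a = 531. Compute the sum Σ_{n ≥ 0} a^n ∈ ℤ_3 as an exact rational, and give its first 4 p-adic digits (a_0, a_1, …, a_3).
Σ a^n = 1/(1 − a) = -1/530;  first 4 digits = (1, 0, 2, 1)

v_3(a) = 2 ≥ 1, so the series converges in ℤ_3 to 1/(1 − a) = 1/(1 − 531) = -1/530. Expand this rational in ℤ_3: compute digits iteratively via d_i = x_i mod 3, x_{i+1} = (x_i − d_i)/3. The first 4 digits are (1, 0, 2, 1).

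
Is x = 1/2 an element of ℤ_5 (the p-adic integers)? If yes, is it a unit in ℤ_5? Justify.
x ∈ ℤ_5^× (unit); v_5(x) = 0

ℤ_5 = {x ∈ ℚ_5 : v_5(x) ≥ 0} and ℤ_5^× = {x ∈ ℤ_5 : v_5(x) = 0}. Here v_5(1/2) = v_5(num) − v_5(den) = 0; compare against these criteria.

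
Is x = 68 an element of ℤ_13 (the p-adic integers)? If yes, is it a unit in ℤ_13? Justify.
x ∈ ℤ_13^× (unit); v_13(x) = 0

ℤ_13 = {x ∈ ℚ_13 : v_13(x) ≥ 0} and ℤ_13^× = {x ∈ ℤ_13 : v_13(x) = 0}. Here v_13(68) = v_13(num) − v_13(den) = 0; compare against these criteria.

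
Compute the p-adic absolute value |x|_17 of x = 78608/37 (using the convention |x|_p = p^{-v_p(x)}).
|78608/37|_17 = 1/4913

Step 1 — compute v_17(x) by factoring powers of 17 out of the numerator and denominator: v_17(78608/37) = 3. Step 2 — apply |x|_p = p^{-v_p(x)} = 17^{-3} = 1/4913.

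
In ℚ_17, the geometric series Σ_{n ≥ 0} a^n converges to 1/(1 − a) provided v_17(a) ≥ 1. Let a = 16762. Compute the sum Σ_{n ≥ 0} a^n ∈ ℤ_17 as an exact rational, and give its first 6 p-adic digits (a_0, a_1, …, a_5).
Σ a^n = 1/(1 − a) = -1/16761;  first 6 digits = (1, 0, 7, 3, 15, 10)

v_17(a) = 2 ≥ 1, so the series converges in ℤ_17 to 1/(1 − a) = 1/(1 − 16762) = -1/16761. Expand this rational in ℤ_17: compute digits iteratively via d_i = x_i mod 17, x_{i+1} = (x_i − d_i)/17. The first 6 digits are (1, 0, 7, 3, 15, 10).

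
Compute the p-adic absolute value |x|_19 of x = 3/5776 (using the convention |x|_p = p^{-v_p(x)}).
|3/5776|_19 = 361

Step 1 — compute v_19(x) by factoring powers of 19 out of the numerator and denominator: v_19(3/5776) = -2. Step 2 — apply |x|_p = p^{-v_p(x)} = 19^{2} = 361.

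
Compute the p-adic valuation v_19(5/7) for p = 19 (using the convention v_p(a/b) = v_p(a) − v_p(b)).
v_19(5/7) = 0

Factor powers of 19 from the numerator and denominator of the reduced fraction: 5 = 19^0 · 5 and 7 = 19^0 · 7. Apply v_p(a/b) = v_p(a) − v_p(b): v_19(5/7) = 0 − 0 = 0.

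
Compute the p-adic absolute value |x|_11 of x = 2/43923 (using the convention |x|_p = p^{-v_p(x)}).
|2/43923|_11 = 14641

Step 1 — compute v_11(x) by factoring powers of 11 out of the numerator and denominator: v_11(2/43923) = -4. Step 2 — apply |x|_p = p^{-v_p(x)} = 11^{4} = 14641.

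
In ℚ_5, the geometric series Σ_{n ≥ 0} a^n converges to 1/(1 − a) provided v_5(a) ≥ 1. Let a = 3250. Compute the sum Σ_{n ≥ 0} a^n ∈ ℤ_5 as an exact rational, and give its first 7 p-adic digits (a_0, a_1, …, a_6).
Σ a^n = 1/(1 − a) = -1/3249;  first 7 digits = (1, 0, 0, 1, 0, 1, 1)

v_5(a) = 3 ≥ 1, so the series converges in ℤ_5 to 1/(1 − a) = 1/(1 − 3250) = -1/3249. Expand this rational in ℤ_5: compute digits iteratively via d_i = x_i mod 5, x_{i+1} = (x_i − d_i)/5. The first 7 digits are (1, 0, 0, 1, 0, 1, 1).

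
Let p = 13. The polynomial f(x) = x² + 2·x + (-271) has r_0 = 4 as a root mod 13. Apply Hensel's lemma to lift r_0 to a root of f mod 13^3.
r_2 = 1499 (mod 2197)

Hensel: r_{i+1} = r_i − f(r_i)·(f′(r_i))^{-1} mod 13^{i+2}, f′(x) = 2x + 2. Iterate:
  r_0 = 4 (mod 13)
  r_1 = 147 (mod 169)
  r_2 = 1499 (mod 2197)
Final: r = 1499 satisfies f(r) ≡ 0 mod 13^3.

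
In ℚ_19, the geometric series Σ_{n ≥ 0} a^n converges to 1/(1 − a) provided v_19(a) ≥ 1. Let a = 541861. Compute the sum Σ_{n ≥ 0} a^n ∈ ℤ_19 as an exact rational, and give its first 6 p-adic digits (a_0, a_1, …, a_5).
Σ a^n = 1/(1 − a) = -1/541860;  first 6 digits = (1, 0, 0, 3, 4, 0)

v_19(a) = 3 ≥ 1, so the series converges in ℤ_19 to 1/(1 − a) = 1/(1 − 541861) = -1/541860. Expand this rational in ℤ_19: compute digits iteratively via d_i = x_i mod 19, x_{i+1} = (x_i − d_i)/19. The first 6 digits are (1, 0, 0, 3, 4, 0).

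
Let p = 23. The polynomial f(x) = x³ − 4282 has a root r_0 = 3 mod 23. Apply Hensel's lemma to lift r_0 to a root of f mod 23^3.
r_2 = 9134 (mod 12167)

Hensel: r_{i+1} = r_i − f(r_i)/f′(r_i) mod 23^{i+2}, where f′(x) = 3x². Iterate:
  r_0 = 3 (mod 23)
  r_1 = 141 (mod 529)
  r_2 = 9134 (mod 12167)
Final: r = 9134 with f(r) ≡ 0 mod 23^3.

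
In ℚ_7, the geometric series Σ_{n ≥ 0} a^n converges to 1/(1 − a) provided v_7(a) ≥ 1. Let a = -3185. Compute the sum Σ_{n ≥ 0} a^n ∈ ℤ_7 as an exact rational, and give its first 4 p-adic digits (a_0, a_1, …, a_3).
Σ a^n = 1/(1 − a) = 1/3186;  first 4 digits = (1, 0, 5, 4)

v_7(a) = 2 ≥ 1, so the series converges in ℤ_7 to 1/(1 − a) = 1/(1 − (-3185)) = 1/3186. Expand this rational in ℤ_7: compute digits iteratively via d_i = x_i mod 7, x_{i+1} = (x_i − d_i)/7. The first 4 digits are (1, 0, 5, 4).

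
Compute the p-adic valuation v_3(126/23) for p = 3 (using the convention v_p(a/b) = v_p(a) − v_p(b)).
v_3(126/23) = 2

Factor powers of 3 from the numerator and denominator of the reduced fraction: 126 = 3^2 · 14 and 23 = 3^0 · 23. Apply v_p(a/b) = v_p(a) − v_p(b): v_3(126/23) = 2 − 0 = 2.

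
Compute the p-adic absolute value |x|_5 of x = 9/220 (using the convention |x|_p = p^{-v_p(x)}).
|9/220|_5 = 5

Step 1 — compute v_5(x) by factoring powers of 5 out of the numerator and denominator: v_5(9/220) = -1. Step 2 — apply |x|_p = p^{-v_p(x)} = 5^{1} = 5.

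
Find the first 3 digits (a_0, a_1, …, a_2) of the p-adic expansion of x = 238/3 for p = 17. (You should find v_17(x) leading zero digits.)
(a_0, …, a_2) = (0, 16, 5)

v_17(238/3) = 1, so a_0 = ... = a_0 = 0. Factor out: x = 17^1 · u with u = 14/3 a unit in ℤ_17. Expand u iteratively via a_{v+i} = u_i mod 17, u_{i+1} = (u_i − a_{v+i})/17:
  u_0 = 14/3;  a_1 = 16;  u_1 = (u_0 − 16)/17 = -2/3
  u_1 = -2/3;  a_2 = 5;  u_2 = (u_1 − 5)/17 = -1/3
Digits: (0, 16, 5).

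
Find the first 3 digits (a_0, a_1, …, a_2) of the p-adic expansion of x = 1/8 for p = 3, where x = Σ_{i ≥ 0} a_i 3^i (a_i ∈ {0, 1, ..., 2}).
(a_0, …, a_2) = (2, 2, 1)

v_3(1/8) = 0 (numerator and denominator both coprime to 3), so x ∈ ℤ_3^×. Compute digits iteratively via a_i = x_i mod 3, x_{i+1} = (x_i − a_i)/3, with x_0 = x:
  x_0 = 1/8;  a_0 = 2;  x_1 = (x_0 − 2)/3 = -5/8
  x_1 = -5/8;  a_1 = 2;  x_2 = (x_1 − 2)/3 = -7/8
  x_2 = -7/8;  a_2 = 1;  x_3 = (x_2 − 1)/3 = -5/8
Digits: (2, 2, 1).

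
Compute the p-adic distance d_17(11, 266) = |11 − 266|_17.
d_17(11, 266) = 1/17

Step 1 — x − y = 11 − 266 = -255. Step 2 — v_17(-255) = 1 (factor: -255 = −(17^1 · 15); the sign does not affect v_p). Step 3 — |x − y|_17 = 17^{-1} = 1/17.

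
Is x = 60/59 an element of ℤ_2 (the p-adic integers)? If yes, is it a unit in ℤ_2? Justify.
x ∈ ℤ_2 but not a unit; v_2(x) = 2 > 0

ℤ_2 = {x ∈ ℚ_2 : v_2(x) ≥ 0} and ℤ_2^× = {x ∈ ℤ_2 : v_2(x) = 0}. Here v_2(60/59) = v_2(num) − v_2(den) = 2; compare against these criteria.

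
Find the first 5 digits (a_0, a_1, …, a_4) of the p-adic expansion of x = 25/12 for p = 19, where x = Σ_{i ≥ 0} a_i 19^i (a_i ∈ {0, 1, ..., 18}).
(a_0, …, a_4) = (10, 17, 7, 17, 7)

v_19(25/12) = 0 (numerator and denominator both coprime to 19), so x ∈ ℤ_19^×. Compute digits iteratively via a_i = x_i mod 19, x_{i+1} = (x_i − a_i)/19, with x_0 = x:
  x_0 = 25/12;  a_0 = 10;  x_1 = (x_0 − 10)/19 = -5/12
  x_1 = -5/12;  a_1 = 17;  x_2 = (x_1 − 17)/19 = -11/12
  x_2 = -11/12;  a_2 = 7;  x_3 = (x_2 − 7)/19 = -5/12
  x_3 = -5/12;  a_3 = 17;  x_4 = (x_3 − 17)/19 = -11/12
  x_4 = -11/12;  a_4 = 7;  x_5 = (x_4 − 7)/19 = -5/12
Digits: (10, 17, 7, 17, 7).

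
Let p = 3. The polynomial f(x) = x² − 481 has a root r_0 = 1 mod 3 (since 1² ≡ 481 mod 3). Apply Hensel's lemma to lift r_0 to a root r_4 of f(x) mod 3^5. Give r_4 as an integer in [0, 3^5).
r_4 = 142 (mod 243)

Hensel's recurrence: r_{i+1} = r_i − f(r_i)·(f′(r_i))^{-1} mod 3^{i+2}, with f′(x) = 2x. Iterate:
  r_0 = 1 (mod 3)
  r_1 = 7 (mod 9)
  r_2 = 7 (mod 27)
  r_3 = 61 (mod 81)
  r_4 = 142 (mod 243)
Final: r_4 = 142, and one checks f(r_4) ≡ 0 mod 3^5.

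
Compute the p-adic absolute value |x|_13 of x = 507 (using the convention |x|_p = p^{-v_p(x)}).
|507|_13 = 1/169

Step 1 — compute v_13(x) by factoring powers of 13 out of the numerator and denominator: v_13(507) = 2. Step 2 — apply |x|_p = p^{-v_p(x)} = 13^{-2} = 1/169.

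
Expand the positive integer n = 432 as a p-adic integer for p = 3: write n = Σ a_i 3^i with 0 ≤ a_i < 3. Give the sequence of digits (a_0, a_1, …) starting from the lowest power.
(a_0, a_1, …) = (0, 0, 0, 1, 2, 1)

Repeated division by 3 gives the digits low-to-high: 432 = 1·3^3 + 2·3^4 + 1·3^5. Digit sequence: (0, 0, 0, 1, 2, 1).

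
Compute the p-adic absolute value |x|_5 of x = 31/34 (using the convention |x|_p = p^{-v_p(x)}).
|31/34|_5 = 1

Step 1 — compute v_5(x) by factoring powers of 5 out of the numerator and denominator: v_5(31/34) = 0. Step 2 — apply |x|_p = p^{-v_p(x)} = 5^{0} = 1.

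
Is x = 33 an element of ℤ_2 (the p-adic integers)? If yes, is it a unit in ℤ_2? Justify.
x ∈ ℤ_2^× (unit); v_2(x) = 0

ℤ_2 = {x ∈ ℚ_2 : v_2(x) ≥ 0} and ℤ_2^× = {x ∈ ℤ_2 : v_2(x) = 0}. Here v_2(33) = v_2(num) − v_2(den) = 0; compare against these criteria.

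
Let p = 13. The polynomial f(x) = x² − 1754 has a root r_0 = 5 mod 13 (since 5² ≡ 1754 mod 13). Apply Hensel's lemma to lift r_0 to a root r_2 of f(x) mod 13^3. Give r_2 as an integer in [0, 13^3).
r_2 = 161 (mod 2197)

Hensel's recurrence: r_{i+1} = r_i − f(r_i)·(f′(r_i))^{-1} mod 13^{i+2}, with f′(x) = 2x. Iterate:
  r_0 = 5 (mod 13)
  r_1 = 161 (mod 169)
  r_2 = 161 (mod 2197)
Final: r_2 = 161, and one checks f(r_2) ≡ 0 mod 13^3.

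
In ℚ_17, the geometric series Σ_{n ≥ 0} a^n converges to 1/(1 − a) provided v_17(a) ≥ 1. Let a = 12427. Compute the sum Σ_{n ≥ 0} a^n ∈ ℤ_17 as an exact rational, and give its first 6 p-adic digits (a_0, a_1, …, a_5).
Σ a^n = 1/(1 − a) = -1/12426;  first 6 digits = (1, 0, 9, 2, 13, 6)

v_17(a) = 2 ≥ 1, so the series converges in ℤ_17 to 1/(1 − a) = 1/(1 − 12427) = -1/12426. Expand this rational in ℤ_17: compute digits iteratively via d_i = x_i mod 17, x_{i+1} = (x_i − d_i)/17. The first 6 digits are (1, 0, 9, 2, 13, 6).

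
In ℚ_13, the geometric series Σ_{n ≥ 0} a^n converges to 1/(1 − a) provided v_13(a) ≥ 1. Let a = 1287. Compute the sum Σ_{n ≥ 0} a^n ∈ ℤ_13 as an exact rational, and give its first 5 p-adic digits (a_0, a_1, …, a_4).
Σ a^n = 1/(1 − a) = -1/1286;  first 5 digits = (1, 8, 6, 5, 12)

v_13(a) = 1 ≥ 1, so the series converges in ℤ_13 to 1/(1 − a) = 1/(1 − 1287) = -1/1286. Expand this rational in ℤ_13: compute digits iteratively via d_i = x_i mod 13, x_{i+1} = (x_i − d_i)/13. The first 5 digits are (1, 8, 6, 5, 12).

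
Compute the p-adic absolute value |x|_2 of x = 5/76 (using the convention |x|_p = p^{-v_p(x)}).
|5/76|_2 = 4

Step 1 — compute v_2(x) by factoring powers of 2 out of the numerator and denominator: v_2(5/76) = -2. Step 2 — apply |x|_p = p^{-v_p(x)} = 2^{2} = 4.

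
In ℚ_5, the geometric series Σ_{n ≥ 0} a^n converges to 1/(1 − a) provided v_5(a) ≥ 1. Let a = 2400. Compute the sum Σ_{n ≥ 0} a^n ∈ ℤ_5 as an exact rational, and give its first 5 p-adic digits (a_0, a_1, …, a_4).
Σ a^n = 1/(1 − a) = -1/2399;  first 5 digits = (1, 0, 1, 4, 4)

v_5(a) = 2 ≥ 1, so the series converges in ℤ_5 to 1/(1 − a) = 1/(1 − 2400) = -1/2399. Expand this rational in ℤ_5: compute digits iteratively via d_i = x_i mod 5, x_{i+1} = (x_i − d_i)/5. The first 5 digits are (1, 0, 1, 4, 4).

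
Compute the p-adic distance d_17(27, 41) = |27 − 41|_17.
d_17(27, 41) = 1

Step 1 — x − y = 27 − 41 = -14. Step 2 — v_17(-14) = 0 (factor: -14 = −(17^0 · 14); the sign does not affect v_p). Step 3 — |x − y|_17 = 17^{0} = 1.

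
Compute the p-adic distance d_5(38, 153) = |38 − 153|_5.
d_5(38, 153) = 1/5

Step 1 — x − y = 38 − 153 = -115. Step 2 — v_5(-115) = 1 (factor: -115 = −(5^1 · 23); the sign does not affect v_p). Step 3 — |x − y|_5 = 5^{-1} = 1/5.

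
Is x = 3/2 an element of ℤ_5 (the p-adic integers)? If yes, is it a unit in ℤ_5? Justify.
x ∈ ℤ_5^× (unit); v_5(x) = 0

ℤ_5 = {x ∈ ℚ_5 : v_5(x) ≥ 0} and ℤ_5^× = {x ∈ ℤ_5 : v_5(x) = 0}. Here v_5(3/2) = v_5(num) − v_5(den) = 0; compare against these criteria.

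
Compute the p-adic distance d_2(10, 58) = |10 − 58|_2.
d_2(10, 58) = 1/16

Step 1 — x − y = 10 − 58 = -48. Step 2 — v_2(-48) = 4 (factor: -48 = −(2^4 · 3); the sign does not affect v_p). Step 3 — |x − y|_2 = 2^{-4} = 1/16.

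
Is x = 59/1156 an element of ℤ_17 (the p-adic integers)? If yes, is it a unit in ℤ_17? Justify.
x ∉ ℤ_17 (v_17(x) = -2 < 0)

ℤ_17 = {x ∈ ℚ_17 : v_17(x) ≥ 0} and ℤ_17^× = {x ∈ ℤ_17 : v_17(x) = 0}. Here v_17(59/1156) = v_17(num) − v_17(den) = -2; compare against these criteria.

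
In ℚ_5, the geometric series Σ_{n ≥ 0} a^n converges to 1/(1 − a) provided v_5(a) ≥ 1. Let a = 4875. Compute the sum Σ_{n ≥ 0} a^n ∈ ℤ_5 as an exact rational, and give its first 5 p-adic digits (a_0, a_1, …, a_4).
Σ a^n = 1/(1 − a) = -1/4874;  first 5 digits = (1, 0, 0, 4, 2)

v_5(a) = 3 ≥ 1, so the series converges in ℤ_5 to 1/(1 − a) = 1/(1 − 4875) = -1/4874. Expand this rational in ℤ_5: compute digits iteratively via d_i = x_i mod 5, x_{i+1} = (x_i − d_i)/5. The first 5 digits are (1, 0, 0, 4, 2).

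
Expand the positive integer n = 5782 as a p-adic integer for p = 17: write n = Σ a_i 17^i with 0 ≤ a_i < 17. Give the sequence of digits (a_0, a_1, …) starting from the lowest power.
(a_0, a_1, …) = (2, 0, 3, 1)

Repeated division by 17 gives the digits low-to-high: 5782 = 2 + 3·17^2 + 1·17^3. Digit sequence: (2, 0, 3, 1).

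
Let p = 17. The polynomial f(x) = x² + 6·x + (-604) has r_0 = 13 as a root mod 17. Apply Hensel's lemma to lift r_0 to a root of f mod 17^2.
r_1 = 268 (mod 289)

Hensel: r_{i+1} = r_i − f(r_i)·(f′(r_i))^{-1} mod 17^{i+2}, f′(x) = 2x + 6. Iterate:
  r_0 = 13 (mod 17)
  r_1 = 268 (mod 289)
Final: r = 268 satisfies f(r) ≡ 0 mod 17^2.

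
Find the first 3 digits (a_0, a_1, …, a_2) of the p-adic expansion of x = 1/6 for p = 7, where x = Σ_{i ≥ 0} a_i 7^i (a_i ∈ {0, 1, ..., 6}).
(a_0, …, a_2) = (6, 5, 5)

v_7(1/6) = 0 (numerator and denominator both coprime to 7), so x ∈ ℤ_7^×. Compute digits iteratively via a_i = x_i mod 7, x_{i+1} = (x_i − a_i)/7, with x_0 = x:
  x_0 = 1/6;  a_0 = 6;  x_1 = (x_0 − 6)/7 = -5/6
  x_1 = -5/6;  a_1 = 5;  x_2 = (x_1 − 5)/7 = -5/6
  x_2 = -5/6;  a_2 = 5;  x_3 = (x_2 − 5)/7 = -5/6
Digits: (6, 5, 5).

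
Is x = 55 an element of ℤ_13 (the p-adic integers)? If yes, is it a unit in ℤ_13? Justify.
x ∈ ℤ_13^× (unit); v_13(x) = 0

ℤ_13 = {x ∈ ℚ_13 : v_13(x) ≥ 0} and ℤ_13^× = {x ∈ ℤ_13 : v_13(x) = 0}. Here v_13(55) = v_13(num) − v_13(den) = 0; compare against these criteria.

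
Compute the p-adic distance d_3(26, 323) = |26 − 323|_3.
d_3(26, 323) = 1/27

Step 1 — x − y = 26 − 323 = -297. Step 2 — v_3(-297) = 3 (factor: -297 = −(3^3 · 11); the sign does not affect v_p). Step 3 — |x − y|_3 = 3^{-3} = 1/27.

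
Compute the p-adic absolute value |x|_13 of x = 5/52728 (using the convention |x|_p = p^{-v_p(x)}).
|5/52728|_13 = 2197

Step 1 — compute v_13(x) by factoring powers of 13 out of the numerator and denominator: v_13(5/52728) = -3. Step 2 — apply |x|_p = p^{-v_p(x)} = 13^{3} = 2197.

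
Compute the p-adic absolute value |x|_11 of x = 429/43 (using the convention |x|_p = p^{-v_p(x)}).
|429/43|_11 = 1/11

Step 1 — compute v_11(x) by factoring powers of 11 out of the numerator and denominator: v_11(429/43) = 1. Step 2 — apply |x|_p = p^{-v_p(x)} = 11^{-1} = 1/11.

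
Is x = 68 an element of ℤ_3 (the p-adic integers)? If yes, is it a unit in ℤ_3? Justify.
x ∈ ℤ_3^× (unit); v_3(x) = 0

ℤ_3 = {x ∈ ℚ_3 : v_3(x) ≥ 0} and ℤ_3^× = {x ∈ ℤ_3 : v_3(x) = 0}. Here v_3(68) = v_3(num) − v_3(den) = 0; compare against these criteria.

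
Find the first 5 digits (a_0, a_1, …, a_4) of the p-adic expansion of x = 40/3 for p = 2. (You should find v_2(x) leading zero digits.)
(a_0, …, a_4) = (0, 0, 0, 1, 1)

v_2(40/3) = 3, so a_0 = ... = a_2 = 0. Factor out: x = 2^3 · u with u = 5/3 a unit in ℤ_2. Expand u iteratively via a_{v+i} = u_i mod 2, u_{i+1} = (u_i − a_{v+i})/2:
  u_0 = 5/3;  a_3 = 1;  u_1 = (u_0 − 1)/2 = 1/3
  u_1 = 1/3;  a_4 = 1;  u_2 = (u_1 − 1)/2 = -1/3
Digits: (0, 0, 0, 1, 1).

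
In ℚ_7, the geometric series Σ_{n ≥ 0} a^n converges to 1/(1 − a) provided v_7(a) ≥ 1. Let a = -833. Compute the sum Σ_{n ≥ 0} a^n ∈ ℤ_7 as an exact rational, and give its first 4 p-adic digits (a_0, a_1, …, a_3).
Σ a^n = 1/(1 − a) = 1/834;  first 4 digits = (1, 0, 4, 4)

v_7(a) = 2 ≥ 1, so the series converges in ℤ_7 to 1/(1 − a) = 1/(1 − (-833)) = 1/834. Expand this rational in ℤ_7: compute digits iteratively via d_i = x_i mod 7, x_{i+1} = (x_i − d_i)/7. The first 4 digits are (1, 0, 4, 4).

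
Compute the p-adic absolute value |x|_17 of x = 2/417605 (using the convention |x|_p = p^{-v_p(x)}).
|2/417605|_17 = 83521

Step 1 — compute v_17(x) by factoring powers of 17 out of the numerator and denominator: v_17(2/417605) = -4. Step 2 — apply |x|_p = p^{-v_p(x)} = 17^{4} = 83521.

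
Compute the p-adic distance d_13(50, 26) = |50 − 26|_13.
d_13(50, 26) = 1

Step 1 — x − y = 50 − 26 = 24. Step 2 — v_13(24) = 0 (factor: 24 = (13^0 · 24); the sign does not affect v_p). Step 3 — |x − y|_13 = 13^{0} = 1.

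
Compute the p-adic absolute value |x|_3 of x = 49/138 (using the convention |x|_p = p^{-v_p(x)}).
|49/138|_3 = 3

Step 1 — compute v_3(x) by factoring powers of 3 out of the numerator and denominator: v_3(49/138) = -1. Step 2 — apply |x|_p = p^{-v_p(x)} = 3^{1} = 3.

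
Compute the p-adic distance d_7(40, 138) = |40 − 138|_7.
d_7(40, 138) = 1/49

Step 1 — x − y = 40 − 138 = -98. Step 2 — v_7(-98) = 2 (factor: -98 = −(7^2 · 2); the sign does not affect v_p). Step 3 — |x − y|_7 = 7^{-2} = 1/49.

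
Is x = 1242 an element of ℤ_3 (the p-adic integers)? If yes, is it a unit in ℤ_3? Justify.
x ∈ ℤ_3 but not a unit; v_3(x) = 3 > 0

ℤ_3 = {x ∈ ℚ_3 : v_3(x) ≥ 0} and ℤ_3^× = {x ∈ ℤ_3 : v_3(x) = 0}. Here v_3(1242) = v_3(num) − v_3(den) = 3; compare against these criteria.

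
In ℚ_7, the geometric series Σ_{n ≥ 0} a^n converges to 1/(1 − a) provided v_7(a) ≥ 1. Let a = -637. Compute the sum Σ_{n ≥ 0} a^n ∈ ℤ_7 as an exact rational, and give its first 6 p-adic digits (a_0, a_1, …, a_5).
Σ a^n = 1/(1 − a) = 1/638;  first 6 digits = (1, 0, 1, 5, 0, 3)

v_7(a) = 2 ≥ 1, so the series converges in ℤ_7 to 1/(1 − a) = 1/(1 − (-637)) = 1/638. Expand this rational in ℤ_7: compute digits iteratively via d_i = x_i mod 7, x_{i+1} = (x_i − d_i)/7. The first 6 digits are (1, 0, 1, 5, 0, 3).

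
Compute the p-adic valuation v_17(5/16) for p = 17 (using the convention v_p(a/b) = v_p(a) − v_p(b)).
v_17(5/16) = 0

Factor powers of 17 from the numerator and denominator of the reduced fraction: 5 = 17^0 · 5 and 16 = 17^0 · 16. Apply v_p(a/b) = v_p(a) − v_p(b): v_17(5/16) = 0 − 0 = 0.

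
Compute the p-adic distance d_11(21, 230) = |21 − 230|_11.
d_11(21, 230) = 1/11

Step 1 — x − y = 21 − 230 = -209. Step 2 — v_11(-209) = 1 (factor: -209 = −(11^1 · 19); the sign does not affect v_p). Step 3 — |x − y|_11 = 11^{-1} = 1/11.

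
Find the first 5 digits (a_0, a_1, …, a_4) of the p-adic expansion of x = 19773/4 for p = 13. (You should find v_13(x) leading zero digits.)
(a_0, …, a_4) = (0, 0, 0, 12, 9)

v_13(19773/4) = 3, so a_0 = ... = a_2 = 0. Factor out: x = 13^3 · u with u = 9/4 a unit in ℤ_13. Expand u iteratively via a_{v+i} = u_i mod 13, u_{i+1} = (u_i − a_{v+i})/13:
  u_0 = 9/4;  a_3 = 12;  u_1 = (u_0 − 12)/13 = -3/4
  u_1 = -3/4;  a_4 = 9;  u_2 = (u_1 − 9)/13 = -3/4
Digits: (0, 0, 0, 12, 9).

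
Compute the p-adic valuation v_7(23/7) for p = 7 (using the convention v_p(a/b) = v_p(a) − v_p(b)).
v_7(23/7) = -1

Factor powers of 7 from the numerator and denominator of the reduced fraction: 23 = 7^0 · 23 and 7 = 7^1 · 1. Apply v_p(a/b) = v_p(a) − v_p(b): v_7(23/7) = 0 − 1 = -1.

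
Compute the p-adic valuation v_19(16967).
v_19(16967) = 2

v_19(n) is the largest exponent k such that 19^k divides n. Factor out: 16967 = 19^2 · 47. (Sign doesn't affect v_p.) So v_19(16967) = 2.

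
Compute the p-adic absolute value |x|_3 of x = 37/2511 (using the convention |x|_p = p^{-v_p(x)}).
|37/2511|_3 = 81

Step 1 — compute v_3(x) by factoring powers of 3 out of the numerator and denominator: v_3(37/2511) = -4. Step 2 — apply |x|_p = p^{-v_p(x)} = 3^{4} = 81.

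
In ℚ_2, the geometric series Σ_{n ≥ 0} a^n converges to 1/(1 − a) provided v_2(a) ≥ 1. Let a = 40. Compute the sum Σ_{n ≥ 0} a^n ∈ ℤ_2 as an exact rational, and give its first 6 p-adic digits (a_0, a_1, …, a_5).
Σ a^n = 1/(1 − a) = -1/39;  first 6 digits = (1, 0, 0, 1, 0, 1)

v_2(a) = 3 ≥ 1, so the series converges in ℤ_2 to 1/(1 − a) = 1/(1 − 40) = -1/39. Expand this rational in ℤ_2: compute digits iteratively via d_i = x_i mod 2, x_{i+1} = (x_i − d_i)/2. The first 6 digits are (1, 0, 0, 1, 0, 1).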